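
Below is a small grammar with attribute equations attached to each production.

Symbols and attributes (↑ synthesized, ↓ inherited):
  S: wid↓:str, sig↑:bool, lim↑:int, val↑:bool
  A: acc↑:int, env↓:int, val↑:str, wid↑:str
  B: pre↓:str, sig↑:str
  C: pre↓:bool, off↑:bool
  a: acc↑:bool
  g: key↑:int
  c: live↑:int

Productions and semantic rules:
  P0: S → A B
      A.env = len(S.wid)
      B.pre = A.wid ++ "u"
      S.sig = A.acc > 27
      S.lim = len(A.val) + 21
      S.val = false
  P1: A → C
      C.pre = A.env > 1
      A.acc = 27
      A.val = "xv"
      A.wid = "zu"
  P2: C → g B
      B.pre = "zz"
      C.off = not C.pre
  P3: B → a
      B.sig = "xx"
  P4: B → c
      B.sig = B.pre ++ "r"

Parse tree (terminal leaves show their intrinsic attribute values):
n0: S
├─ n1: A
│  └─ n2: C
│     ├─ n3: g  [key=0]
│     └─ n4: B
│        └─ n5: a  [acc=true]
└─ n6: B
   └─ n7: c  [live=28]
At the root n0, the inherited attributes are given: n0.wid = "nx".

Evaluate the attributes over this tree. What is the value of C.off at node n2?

false

1. n0.wid = "nx"  [given at root]
2. n1.env = 2  [len(S.wid)]
3. n2.pre = true  [A.env > 1]
4. n3.key = 0  [terminal]
5. n4.pre = "zz"  ["zz"]
6. n5.acc = true  [terminal]
7. n4.sig = "xx"  ["xx"]
8. n2.off = false  [not C.pre]
9. n1.acc = 27  [27]
10. n1.val = "xv"  ["xv"]
11. n1.wid = "zu"  ["zu"]
12. n6.pre = "zuu"  [A.wid ++ "u"]
13. n7.live = 28  [terminal]
14. n6.sig = "zuur"  [B.pre ++ "r"]
15. n0.sig = false  [A.acc > 27]
16. n0.lim = 23  [len(A.val) + 21]
17. n0.val = false  [false]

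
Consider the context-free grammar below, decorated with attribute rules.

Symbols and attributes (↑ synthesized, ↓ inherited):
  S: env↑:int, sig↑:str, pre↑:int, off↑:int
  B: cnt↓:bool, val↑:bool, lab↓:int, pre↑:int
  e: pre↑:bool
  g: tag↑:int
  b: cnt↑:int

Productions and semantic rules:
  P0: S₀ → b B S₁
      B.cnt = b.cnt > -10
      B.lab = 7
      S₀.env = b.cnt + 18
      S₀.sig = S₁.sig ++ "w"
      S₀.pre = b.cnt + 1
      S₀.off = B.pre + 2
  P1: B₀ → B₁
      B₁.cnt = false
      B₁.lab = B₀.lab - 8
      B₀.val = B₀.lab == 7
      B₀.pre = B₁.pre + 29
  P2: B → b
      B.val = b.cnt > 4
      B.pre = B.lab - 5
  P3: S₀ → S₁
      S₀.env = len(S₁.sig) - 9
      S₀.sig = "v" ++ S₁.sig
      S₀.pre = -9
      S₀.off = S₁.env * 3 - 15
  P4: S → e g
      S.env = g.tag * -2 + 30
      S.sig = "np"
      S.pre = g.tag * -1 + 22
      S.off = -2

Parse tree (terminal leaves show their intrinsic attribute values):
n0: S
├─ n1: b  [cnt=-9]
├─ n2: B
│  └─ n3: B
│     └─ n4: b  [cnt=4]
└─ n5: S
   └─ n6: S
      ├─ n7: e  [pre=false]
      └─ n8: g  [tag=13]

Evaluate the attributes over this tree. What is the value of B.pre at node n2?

1. n1.cnt = -9  [terminal]
2. n2.cnt = true  [b.cnt > -10]
3. n2.lab = 7  [7]
4. n3.cnt = false  [false]
5. n3.lab = -1  [B₀.lab - 8]
6. n4.cnt = 4  [terminal]
7. n3.val = false  [b.cnt > 4]
8. n3.pre = -6  [B.lab - 5]
9. n2.val = true  [B₀.lab == 7]
10. n2.pre = 23  [B₁.pre + 29]
11. n7.pre = false  [terminal]
12. n8.tag = 13  [terminal]
13. n6.env = 4  [g.tag * -2 + 30]
14. n6.sig = "np"  ["np"]
15. n6.pre = 9  [g.tag * -1 + 22]
16. n6.off = -2  [-2]
17. n5.env = -7  [len(S₁.sig) - 9]
18. n5.sig = "vnp"  ["v" ++ S₁.sig]
19. n5.pre = -9  [-9]
20. n5.off = -3  [S₁.env * 3 - 15]
21. n0.env = 9  [b.cnt + 18]
22. n0.sig = "vnpw"  [S₁.sig ++ "w"]
23. n0.pre = -8  [b.cnt + 1]
24. n0.off = 25  [B.pre + 2]

23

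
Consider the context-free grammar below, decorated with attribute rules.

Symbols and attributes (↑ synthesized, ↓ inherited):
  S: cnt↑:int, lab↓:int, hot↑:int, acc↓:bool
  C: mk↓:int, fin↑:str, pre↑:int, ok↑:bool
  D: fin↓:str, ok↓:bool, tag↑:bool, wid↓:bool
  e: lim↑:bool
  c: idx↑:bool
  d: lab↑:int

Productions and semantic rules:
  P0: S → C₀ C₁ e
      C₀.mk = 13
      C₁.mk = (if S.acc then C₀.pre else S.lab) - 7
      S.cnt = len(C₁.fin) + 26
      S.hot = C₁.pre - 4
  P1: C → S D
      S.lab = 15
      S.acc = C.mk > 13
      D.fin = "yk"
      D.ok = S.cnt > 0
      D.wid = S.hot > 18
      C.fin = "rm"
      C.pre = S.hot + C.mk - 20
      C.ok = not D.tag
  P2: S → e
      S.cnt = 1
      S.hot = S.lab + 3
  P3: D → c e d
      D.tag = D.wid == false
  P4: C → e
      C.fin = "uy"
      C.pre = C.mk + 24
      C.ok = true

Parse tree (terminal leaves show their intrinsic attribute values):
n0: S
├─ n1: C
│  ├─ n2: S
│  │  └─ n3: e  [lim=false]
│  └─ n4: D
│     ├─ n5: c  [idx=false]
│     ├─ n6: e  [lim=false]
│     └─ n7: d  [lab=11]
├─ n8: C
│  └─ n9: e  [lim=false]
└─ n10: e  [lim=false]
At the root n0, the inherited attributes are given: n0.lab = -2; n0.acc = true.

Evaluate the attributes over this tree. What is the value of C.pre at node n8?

1. n0.lab = -2  [given at root]
2. n0.acc = true  [given at root]
3. n1.mk = 13  [13]
4. n2.lab = 15  [15]
5. n2.acc = false  [C.mk > 13]
6. n3.lim = false  [terminal]
7. n2.cnt = 1  [1]
8. n2.hot = 18  [S.lab + 3]
9. n4.fin = "yk"  ["yk"]
10. n4.ok = true  [S.cnt > 0]
11. n4.wid = false  [S.hot > 18]
12. n5.idx = false  [terminal]
13. n6.lim = false  [terminal]
14. n7.lab = 11  [terminal]
15. n4.tag = true  [D.wid == false]
16. n1.fin = "rm"  ["rm"]
17. n1.pre = 11  [S.hot + C.mk - 20]
18. n1.ok = false  [not D.tag]
19. n8.mk = 4  [(if S.acc then C₀.pre else S.lab) - 7]
20. n9.lim = false  [terminal]
21. n8.fin = "uy"  ["uy"]
22. n8.pre = 28  [C.mk + 24]
23. n8.ok = true  [true]
24. n10.lim = false  [terminal]
25. n0.cnt = 28  [len(C₁.fin) + 26]
26. n0.hot = 24  [C₁.pre - 4]

28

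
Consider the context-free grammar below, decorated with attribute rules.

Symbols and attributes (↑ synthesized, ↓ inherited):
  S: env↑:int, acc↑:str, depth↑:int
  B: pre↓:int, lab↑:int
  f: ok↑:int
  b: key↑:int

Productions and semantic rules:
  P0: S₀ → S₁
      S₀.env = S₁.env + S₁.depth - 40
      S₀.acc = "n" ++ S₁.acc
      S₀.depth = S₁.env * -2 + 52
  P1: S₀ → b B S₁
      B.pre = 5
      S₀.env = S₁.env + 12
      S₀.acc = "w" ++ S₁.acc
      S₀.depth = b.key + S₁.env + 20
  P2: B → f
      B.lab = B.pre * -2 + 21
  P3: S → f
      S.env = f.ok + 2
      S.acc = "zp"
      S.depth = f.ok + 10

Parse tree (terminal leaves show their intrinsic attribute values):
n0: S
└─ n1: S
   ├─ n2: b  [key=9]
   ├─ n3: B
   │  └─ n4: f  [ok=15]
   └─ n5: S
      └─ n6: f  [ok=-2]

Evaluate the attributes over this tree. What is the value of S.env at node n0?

1

1. n2.key = 9  [terminal]
2. n3.pre = 5  [5]
3. n4.ok = 15  [terminal]
4. n3.lab = 11  [B.pre * -2 + 21]
5. n6.ok = -2  [terminal]
6. n5.env = 0  [f.ok + 2]
7. n5.acc = "zp"  ["zp"]
8. n5.depth = 8  [f.ok + 10]
9. n1.env = 12  [S₁.env + 12]
10. n1.acc = "wzp"  ["w" ++ S₁.acc]
11. n1.depth = 29  [b.key + S₁.env + 20]
12. n0.env = 1  [S₁.env + S₁.depth - 40]
13. n0.acc = "nwzp"  ["n" ++ S₁.acc]
14. n0.depth = 28  [S₁.env * -2 + 52]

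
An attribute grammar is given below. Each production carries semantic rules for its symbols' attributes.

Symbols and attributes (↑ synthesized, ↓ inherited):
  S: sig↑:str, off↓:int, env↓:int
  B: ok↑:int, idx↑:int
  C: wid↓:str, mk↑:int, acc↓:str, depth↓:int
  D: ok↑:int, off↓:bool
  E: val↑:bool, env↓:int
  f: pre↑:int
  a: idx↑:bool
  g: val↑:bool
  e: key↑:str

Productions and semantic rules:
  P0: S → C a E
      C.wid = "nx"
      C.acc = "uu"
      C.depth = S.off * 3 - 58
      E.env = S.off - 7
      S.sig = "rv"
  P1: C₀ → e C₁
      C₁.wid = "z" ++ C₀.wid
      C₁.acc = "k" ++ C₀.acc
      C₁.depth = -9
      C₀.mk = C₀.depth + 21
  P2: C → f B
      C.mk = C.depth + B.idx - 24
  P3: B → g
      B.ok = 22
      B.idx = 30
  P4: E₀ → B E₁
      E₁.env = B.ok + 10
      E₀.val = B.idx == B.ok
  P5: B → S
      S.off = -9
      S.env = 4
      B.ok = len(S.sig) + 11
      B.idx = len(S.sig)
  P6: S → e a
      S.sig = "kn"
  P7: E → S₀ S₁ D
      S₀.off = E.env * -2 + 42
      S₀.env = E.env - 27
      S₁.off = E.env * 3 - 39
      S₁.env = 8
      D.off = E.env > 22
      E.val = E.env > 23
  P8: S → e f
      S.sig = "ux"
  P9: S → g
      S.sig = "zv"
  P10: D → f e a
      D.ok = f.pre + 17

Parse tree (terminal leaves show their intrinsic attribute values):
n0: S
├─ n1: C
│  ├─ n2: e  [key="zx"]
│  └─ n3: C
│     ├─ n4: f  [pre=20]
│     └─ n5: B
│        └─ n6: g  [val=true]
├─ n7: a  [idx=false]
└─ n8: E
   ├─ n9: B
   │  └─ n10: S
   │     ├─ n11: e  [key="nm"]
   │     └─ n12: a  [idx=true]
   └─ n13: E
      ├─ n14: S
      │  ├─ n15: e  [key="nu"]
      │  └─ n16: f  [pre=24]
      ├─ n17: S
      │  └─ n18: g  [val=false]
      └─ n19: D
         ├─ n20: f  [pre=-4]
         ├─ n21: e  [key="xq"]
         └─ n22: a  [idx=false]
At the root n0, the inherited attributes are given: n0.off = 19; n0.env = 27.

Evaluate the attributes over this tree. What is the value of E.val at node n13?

false

1. n0.off = 19  [given at root]
2. n0.env = 27  [given at root]
3. n1.wid = "nx"  ["nx"]
4. n1.acc = "uu"  ["uu"]
5. n1.depth = -1  [S.off * 3 - 58]
6. n2.key = "zx"  [terminal]
7. n3.wid = "znx"  ["z" ++ C₀.wid]
8. n3.acc = "kuu"  ["k" ++ C₀.acc]
9. n3.depth = -9  [-9]
10. n4.pre = 20  [terminal]
11. n6.val = true  [terminal]
12. n5.ok = 22  [22]
13. n5.idx = 30  [30]
14. n3.mk = -3  [C.depth + B.idx - 24]
15. n1.mk = 20  [C₀.depth + 21]
16. n7.idx = false  [terminal]
17. n8.env = 12  [S.off - 7]
18. n10.off = -9  [-9]
19. n10.env = 4  [4]
20. n11.key = "nm"  [terminal]
21. n12.idx = true  [terminal]
22. n10.sig = "kn"  ["kn"]
23. n9.ok = 13  [len(S.sig) + 11]
24. n9.idx = 2  [len(S.sig)]
25. n13.env = 23  [B.ok + 10]
26. n14.off = -4  [E.env * -2 + 42]
27. n14.env = -4  [E.env - 27]
28. n15.key = "nu"  [terminal]
29. n16.pre = 24  [terminal]
30. n14.sig = "ux"  ["ux"]
31. n17.off = 30  [E.env * 3 - 39]
32. n17.env = 8  [8]
33. n18.val = false  [terminal]
34. n17.sig = "zv"  ["zv"]
35. n19.off = true  [E.env > 22]
36. n20.pre = -4  [terminal]
37. n21.key = "xq"  [terminal]
38. n22.idx = false  [terminal]
39. n19.ok = 13  [f.pre + 17]
40. n13.val = false  [E.env > 23]
41. n8.val = false  [B.idx == B.ok]
42. n0.sig = "rv"  ["rv"]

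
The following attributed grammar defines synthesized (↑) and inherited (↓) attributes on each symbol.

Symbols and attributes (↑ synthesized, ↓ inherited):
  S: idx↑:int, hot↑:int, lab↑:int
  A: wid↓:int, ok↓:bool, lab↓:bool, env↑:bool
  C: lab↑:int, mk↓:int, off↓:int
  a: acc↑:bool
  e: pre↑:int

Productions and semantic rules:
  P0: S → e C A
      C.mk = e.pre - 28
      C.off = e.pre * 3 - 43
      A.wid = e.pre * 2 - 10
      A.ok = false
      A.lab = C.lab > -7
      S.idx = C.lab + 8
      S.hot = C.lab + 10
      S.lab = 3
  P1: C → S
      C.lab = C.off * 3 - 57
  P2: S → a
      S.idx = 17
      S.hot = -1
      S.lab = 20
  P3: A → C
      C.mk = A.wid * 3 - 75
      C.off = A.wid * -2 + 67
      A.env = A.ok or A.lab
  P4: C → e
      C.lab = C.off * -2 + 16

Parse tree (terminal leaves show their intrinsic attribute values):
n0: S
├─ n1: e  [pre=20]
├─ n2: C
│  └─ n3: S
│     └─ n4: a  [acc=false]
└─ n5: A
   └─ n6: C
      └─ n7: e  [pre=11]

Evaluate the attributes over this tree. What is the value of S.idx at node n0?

1. n1.pre = 20  [terminal]
2. n2.mk = -8  [e.pre - 28]
3. n2.off = 17  [e.pre * 3 - 43]
4. n4.acc = false  [terminal]
5. n3.idx = 17  [17]
6. n3.hot = -1  [-1]
7. n3.lab = 20  [20]
8. n2.lab = -6  [C.off * 3 - 57]
9. n5.wid = 30  [e.pre * 2 - 10]
10. n5.ok = false  [false]
11. n5.lab = true  [C.lab > -7]
12. n6.mk = 15  [A.wid * 3 - 75]
13. n6.off = 7  [A.wid * -2 + 67]
14. n7.pre = 11  [terminal]
15. n6.lab = 2  [C.off * -2 + 16]
16. n5.env = true  [A.ok or A.lab]
17. n0.idx = 2  [C.lab + 8]
18. n0.hot = 4  [C.lab + 10]
19. n0.lab = 3  [3]

2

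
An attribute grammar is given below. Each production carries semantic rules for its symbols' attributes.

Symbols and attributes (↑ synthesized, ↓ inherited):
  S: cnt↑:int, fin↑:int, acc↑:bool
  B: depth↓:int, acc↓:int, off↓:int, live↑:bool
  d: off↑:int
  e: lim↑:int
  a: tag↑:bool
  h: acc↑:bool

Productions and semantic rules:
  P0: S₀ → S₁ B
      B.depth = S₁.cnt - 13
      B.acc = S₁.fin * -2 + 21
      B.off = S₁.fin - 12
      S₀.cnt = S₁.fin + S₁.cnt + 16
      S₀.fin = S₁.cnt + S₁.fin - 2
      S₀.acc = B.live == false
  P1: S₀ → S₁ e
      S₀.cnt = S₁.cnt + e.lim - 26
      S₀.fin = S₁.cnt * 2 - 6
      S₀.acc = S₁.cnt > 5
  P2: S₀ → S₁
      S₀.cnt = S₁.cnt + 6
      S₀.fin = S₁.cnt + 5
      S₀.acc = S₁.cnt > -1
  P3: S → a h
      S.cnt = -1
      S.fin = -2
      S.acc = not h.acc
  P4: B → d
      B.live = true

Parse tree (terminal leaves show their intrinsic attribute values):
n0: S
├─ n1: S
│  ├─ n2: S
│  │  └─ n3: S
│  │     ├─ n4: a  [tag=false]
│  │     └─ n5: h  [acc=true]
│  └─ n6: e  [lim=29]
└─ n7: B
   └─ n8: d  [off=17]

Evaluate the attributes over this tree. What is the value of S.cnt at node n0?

28

1. n4.tag = false  [terminal]
2. n5.acc = true  [terminal]
3. n3.cnt = -1  [-1]
4. n3.fin = -2  [-2]
5. n3.acc = false  [not h.acc]
6. n2.cnt = 5  [S₁.cnt + 6]
7. n2.fin = 4  [S₁.cnt + 5]
8. n2.acc = false  [S₁.cnt > -1]
9. n6.lim = 29  [terminal]
10. n1.cnt = 8  [S₁.cnt + e.lim - 26]
11. n1.fin = 4  [S₁.cnt * 2 - 6]
12. n1.acc = false  [S₁.cnt > 5]
13. n7.depth = -5  [S₁.cnt - 13]
14. n7.acc = 13  [S₁.fin * -2 + 21]
15. n7.off = -8  [S₁.fin - 12]
16. n8.off = 17  [terminal]
17. n7.live = true  [true]
18. n0.cnt = 28  [S₁.fin + S₁.cnt + 16]
19. n0.fin = 10  [S₁.cnt + S₁.fin - 2]
20. n0.acc = false  [B.live == false]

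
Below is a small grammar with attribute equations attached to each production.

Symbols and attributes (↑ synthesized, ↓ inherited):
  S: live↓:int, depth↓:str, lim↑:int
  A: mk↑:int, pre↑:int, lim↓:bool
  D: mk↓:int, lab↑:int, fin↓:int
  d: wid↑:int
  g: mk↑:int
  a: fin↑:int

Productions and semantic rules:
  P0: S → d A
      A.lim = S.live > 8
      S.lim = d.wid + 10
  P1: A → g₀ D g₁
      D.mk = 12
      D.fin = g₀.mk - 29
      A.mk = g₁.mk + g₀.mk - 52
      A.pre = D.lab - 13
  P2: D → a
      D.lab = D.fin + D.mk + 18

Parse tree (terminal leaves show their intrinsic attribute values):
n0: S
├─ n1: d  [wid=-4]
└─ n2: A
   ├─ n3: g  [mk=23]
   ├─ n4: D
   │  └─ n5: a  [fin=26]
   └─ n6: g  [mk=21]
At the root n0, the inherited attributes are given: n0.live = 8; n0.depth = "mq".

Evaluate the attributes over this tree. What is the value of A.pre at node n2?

11

1. n0.live = 8  [given at root]
2. n0.depth = "mq"  [given at root]
3. n1.wid = -4  [terminal]
4. n2.lim = false  [S.live > 8]
5. n3.mk = 23  [terminal]
6. n4.mk = 12  [12]
7. n4.fin = -6  [g₀.mk - 29]
8. n5.fin = 26  [terminal]
9. n4.lab = 24  [D.fin + D.mk + 18]
10. n6.mk = 21  [terminal]
11. n2.mk = -8  [g₁.mk + g₀.mk - 52]
12. n2.pre = 11  [D.lab - 13]
13. n0.lim = 6  [d.wid + 10]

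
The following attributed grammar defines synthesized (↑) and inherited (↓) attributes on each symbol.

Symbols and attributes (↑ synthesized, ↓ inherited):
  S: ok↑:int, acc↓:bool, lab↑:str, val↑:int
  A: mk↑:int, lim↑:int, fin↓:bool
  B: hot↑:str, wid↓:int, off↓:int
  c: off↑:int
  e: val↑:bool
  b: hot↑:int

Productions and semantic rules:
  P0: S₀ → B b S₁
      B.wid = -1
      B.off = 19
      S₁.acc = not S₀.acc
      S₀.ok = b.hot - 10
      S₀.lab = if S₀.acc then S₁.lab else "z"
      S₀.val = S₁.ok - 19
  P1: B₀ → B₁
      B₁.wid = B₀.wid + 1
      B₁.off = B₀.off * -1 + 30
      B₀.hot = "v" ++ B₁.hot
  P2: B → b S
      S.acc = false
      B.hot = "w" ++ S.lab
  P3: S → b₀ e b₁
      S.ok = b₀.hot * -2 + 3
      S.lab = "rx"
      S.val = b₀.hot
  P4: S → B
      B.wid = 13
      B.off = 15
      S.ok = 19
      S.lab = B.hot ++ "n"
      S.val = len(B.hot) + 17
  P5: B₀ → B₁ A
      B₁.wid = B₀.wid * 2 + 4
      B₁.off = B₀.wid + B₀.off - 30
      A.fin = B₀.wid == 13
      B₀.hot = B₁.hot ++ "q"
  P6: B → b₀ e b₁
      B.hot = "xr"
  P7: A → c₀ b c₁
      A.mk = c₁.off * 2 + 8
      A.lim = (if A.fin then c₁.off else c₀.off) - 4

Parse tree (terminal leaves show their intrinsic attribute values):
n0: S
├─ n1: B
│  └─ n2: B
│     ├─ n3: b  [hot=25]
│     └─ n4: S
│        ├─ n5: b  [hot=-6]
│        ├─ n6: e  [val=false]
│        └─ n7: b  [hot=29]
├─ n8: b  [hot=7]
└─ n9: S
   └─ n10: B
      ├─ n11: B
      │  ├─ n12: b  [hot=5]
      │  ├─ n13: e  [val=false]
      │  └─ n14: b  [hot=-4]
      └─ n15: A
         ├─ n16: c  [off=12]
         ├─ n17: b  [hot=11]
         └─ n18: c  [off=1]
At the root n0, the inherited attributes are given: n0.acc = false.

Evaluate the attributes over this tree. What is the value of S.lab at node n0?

"z"

1. n0.acc = false  [given at root]
2. n1.wid = -1  [-1]
3. n1.off = 19  [19]
4. n2.wid = 0  [B₀.wid + 1]
5. n2.off = 11  [B₀.off * -1 + 30]
6. n3.hot = 25  [terminal]
7. n4.acc = false  [false]
8. n5.hot = -6  [terminal]
9. n6.val = false  [terminal]
10. n7.hot = 29  [terminal]
11. n4.ok = 15  [b₀.hot * -2 + 3]
12. n4.lab = "rx"  ["rx"]
13. n4.val = -6  [b₀.hot]
14. n2.hot = "wrx"  ["w" ++ S.lab]
15. n1.hot = "vwrx"  ["v" ++ B₁.hot]
16. n8.hot = 7  [terminal]
17. n9.acc = true  [not S₀.acc]
18. n10.wid = 13  [13]
19. n10.off = 15  [15]
20. n11.wid = 30  [B₀.wid * 2 + 4]
21. n11.off = -2  [B₀.wid + B₀.off - 30]
22. n12.hot = 5  [terminal]
23. n13.val = false  [terminal]
24. n14.hot = -4  [terminal]
25. n11.hot = "xr"  ["xr"]
26. n15.fin = true  [B₀.wid == 13]
27. n16.off = 12  [terminal]
28. n17.hot = 11  [terminal]
29. n18.off = 1  [terminal]
30. n15.mk = 10  [c₁.off * 2 + 8]
31. n15.lim = -3  [(if A.fin then c₁.off else c₀.off) - 4]
32. n10.hot = "xrq"  [B₁.hot ++ "q"]
33. n9.ok = 19  [19]
34. n9.lab = "xrqn"  [B.hot ++ "n"]
35. n9.val = 20  [len(B.hot) + 17]
36. n0.ok = -3  [b.hot - 10]
37. n0.lab = "z"  [if S₀.acc then S₁.lab else "z"]
38. n0.val = 0  [S₁.ok - 19]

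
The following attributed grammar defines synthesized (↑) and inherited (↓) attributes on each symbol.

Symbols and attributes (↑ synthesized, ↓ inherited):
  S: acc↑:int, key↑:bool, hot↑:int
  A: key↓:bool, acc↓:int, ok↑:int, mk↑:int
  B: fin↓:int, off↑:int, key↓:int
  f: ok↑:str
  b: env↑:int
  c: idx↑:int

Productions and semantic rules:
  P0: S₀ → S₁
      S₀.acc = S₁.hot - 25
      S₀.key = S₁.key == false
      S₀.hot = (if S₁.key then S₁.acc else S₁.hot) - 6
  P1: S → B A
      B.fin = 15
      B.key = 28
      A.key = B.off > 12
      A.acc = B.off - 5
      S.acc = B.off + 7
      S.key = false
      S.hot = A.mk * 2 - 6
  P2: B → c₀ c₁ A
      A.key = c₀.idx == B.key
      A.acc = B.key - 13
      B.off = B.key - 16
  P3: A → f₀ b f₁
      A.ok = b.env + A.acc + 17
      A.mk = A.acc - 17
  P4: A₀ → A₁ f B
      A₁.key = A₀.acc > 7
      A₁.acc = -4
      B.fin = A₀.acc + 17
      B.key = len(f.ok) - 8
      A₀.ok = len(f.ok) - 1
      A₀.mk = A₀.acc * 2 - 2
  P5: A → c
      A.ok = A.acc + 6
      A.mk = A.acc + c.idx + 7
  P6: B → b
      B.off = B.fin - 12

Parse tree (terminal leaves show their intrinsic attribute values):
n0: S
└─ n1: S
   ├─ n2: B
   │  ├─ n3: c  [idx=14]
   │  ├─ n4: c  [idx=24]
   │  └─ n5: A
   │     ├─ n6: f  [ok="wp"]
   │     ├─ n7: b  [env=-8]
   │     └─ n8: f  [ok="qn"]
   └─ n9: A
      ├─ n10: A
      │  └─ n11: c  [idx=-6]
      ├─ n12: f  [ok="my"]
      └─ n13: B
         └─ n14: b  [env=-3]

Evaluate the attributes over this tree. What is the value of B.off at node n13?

12

1. n2.fin = 15  [15]
2. n2.key = 28  [28]
3. n3.idx = 14  [terminal]
4. n4.idx = 24  [terminal]
5. n5.key = false  [c₀.idx == B.key]
6. n5.acc = 15  [B.key - 13]
7. n6.ok = "wp"  [terminal]
8. n7.env = -8  [terminal]
9. n8.ok = "qn"  [terminal]
10. n5.ok = 24  [b.env + A.acc + 17]
11. n5.mk = -2  [A.acc - 17]
12. n2.off = 12  [B.key - 16]
13. n9.key = false  [B.off > 12]
14. n9.acc = 7  [B.off - 5]
15. n10.key = false  [A₀.acc > 7]
16. n10.acc = -4  [-4]
17. n11.idx = -6  [terminal]
18. n10.ok = 2  [A.acc + 6]
19. n10.mk = -3  [A.acc + c.idx + 7]
20. n12.ok = "my"  [terminal]
21. n13.fin = 24  [A₀.acc + 17]
22. n13.key = -6  [len(f.ok) - 8]
23. n14.env = -3  [terminal]
24. n13.off = 12  [B.fin - 12]
25. n9.ok = 1  [len(f.ok) - 1]
26. n9.mk = 12  [A₀.acc * 2 - 2]
27. n1.acc = 19  [B.off + 7]
28. n1.key = false  [false]
29. n1.hot = 18  [A.mk * 2 - 6]
30. n0.acc = -7  [S₁.hot - 25]
31. n0.key = true  [S₁.key == false]
32. n0.hot = 12  [(if S₁.key then S₁.acc else S₁.hot) - 6]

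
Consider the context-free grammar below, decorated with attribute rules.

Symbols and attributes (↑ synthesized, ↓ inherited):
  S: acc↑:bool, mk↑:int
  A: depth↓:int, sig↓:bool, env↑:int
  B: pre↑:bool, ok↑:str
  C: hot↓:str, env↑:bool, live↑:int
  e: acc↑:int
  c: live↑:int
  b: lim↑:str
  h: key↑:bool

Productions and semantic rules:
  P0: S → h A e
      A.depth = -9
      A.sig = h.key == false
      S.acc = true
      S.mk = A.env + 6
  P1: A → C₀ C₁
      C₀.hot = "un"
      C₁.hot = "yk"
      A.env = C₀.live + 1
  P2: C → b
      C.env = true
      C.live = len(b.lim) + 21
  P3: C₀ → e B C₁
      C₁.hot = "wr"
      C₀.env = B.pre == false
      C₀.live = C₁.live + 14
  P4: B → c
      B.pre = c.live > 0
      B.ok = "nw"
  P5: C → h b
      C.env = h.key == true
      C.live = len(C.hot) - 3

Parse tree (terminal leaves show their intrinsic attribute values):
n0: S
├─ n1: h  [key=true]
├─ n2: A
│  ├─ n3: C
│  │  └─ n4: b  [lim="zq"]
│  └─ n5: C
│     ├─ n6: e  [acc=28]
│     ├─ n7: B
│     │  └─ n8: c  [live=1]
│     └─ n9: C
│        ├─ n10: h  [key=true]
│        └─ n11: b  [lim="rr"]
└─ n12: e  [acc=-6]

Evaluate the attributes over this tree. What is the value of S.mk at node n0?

1. n1.key = true  [terminal]
2. n2.depth = -9  [-9]
3. n2.sig = false  [h.key == false]
4. n3.hot = "un"  ["un"]
5. n4.lim = "zq"  [terminal]
6. n3.env = true  [true]
7. n3.live = 23  [len(b.lim) + 21]
8. n5.hot = "yk"  ["yk"]
9. n6.acc = 28  [terminal]
10. n8.live = 1  [terminal]
11. n7.pre = true  [c.live > 0]
12. n7.ok = "nw"  ["nw"]
13. n9.hot = "wr"  ["wr"]
14. n10.key = true  [terminal]
15. n11.lim = "rr"  [terminal]
16. n9.env = true  [h.key == true]
17. n9.live = -1  [len(C.hot) - 3]
18. n5.env = false  [B.pre == false]
19. n5.live = 13  [C₁.live + 14]
20. n2.env = 24  [C₀.live + 1]
21. n12.acc = -6  [terminal]
22. n0.acc = true  [true]
23. n0.mk = 30  [A.env + 6]

30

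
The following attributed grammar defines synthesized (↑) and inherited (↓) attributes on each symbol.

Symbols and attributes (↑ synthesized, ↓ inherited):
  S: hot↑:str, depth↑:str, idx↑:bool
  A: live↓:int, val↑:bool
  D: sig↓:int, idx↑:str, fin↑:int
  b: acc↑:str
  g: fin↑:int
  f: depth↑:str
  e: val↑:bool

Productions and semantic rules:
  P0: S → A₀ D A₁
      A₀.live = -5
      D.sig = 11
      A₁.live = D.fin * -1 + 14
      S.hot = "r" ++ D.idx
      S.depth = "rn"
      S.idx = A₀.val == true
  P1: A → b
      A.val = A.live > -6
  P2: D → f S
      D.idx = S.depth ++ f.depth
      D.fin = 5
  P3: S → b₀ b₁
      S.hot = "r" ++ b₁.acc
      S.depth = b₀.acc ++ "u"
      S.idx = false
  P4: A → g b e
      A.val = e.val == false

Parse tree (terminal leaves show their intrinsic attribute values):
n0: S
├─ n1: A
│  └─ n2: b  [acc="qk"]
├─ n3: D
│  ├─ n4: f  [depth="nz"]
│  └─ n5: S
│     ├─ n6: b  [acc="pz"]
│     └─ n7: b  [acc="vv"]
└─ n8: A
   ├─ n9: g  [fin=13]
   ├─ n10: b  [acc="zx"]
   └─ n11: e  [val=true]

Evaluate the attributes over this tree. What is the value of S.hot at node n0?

"rpzunz"

1. n1.live = -5  [-5]
2. n2.acc = "qk"  [terminal]
3. n1.val = true  [A.live > -6]
4. n3.sig = 11  [11]
5. n4.depth = "nz"  [terminal]
6. n6.acc = "pz"  [terminal]
7. n7.acc = "vv"  [terminal]
8. n5.hot = "rvv"  ["r" ++ b₁.acc]
9. n5.depth = "pzu"  [b₀.acc ++ "u"]
10. n5.idx = false  [false]
11. n3.idx = "pzunz"  [S.depth ++ f.depth]
12. n3.fin = 5  [5]
13. n8.live = 9  [D.fin * -1 + 14]
14. n9.fin = 13  [terminal]
15. n10.acc = "zx"  [terminal]
16. n11.val = true  [terminal]
17. n8.val = false  [e.val == false]
18. n0.hot = "rpzunz"  ["r" ++ D.idx]
19. n0.depth = "rn"  ["rn"]
20. n0.idx = true  [A₀.val == true]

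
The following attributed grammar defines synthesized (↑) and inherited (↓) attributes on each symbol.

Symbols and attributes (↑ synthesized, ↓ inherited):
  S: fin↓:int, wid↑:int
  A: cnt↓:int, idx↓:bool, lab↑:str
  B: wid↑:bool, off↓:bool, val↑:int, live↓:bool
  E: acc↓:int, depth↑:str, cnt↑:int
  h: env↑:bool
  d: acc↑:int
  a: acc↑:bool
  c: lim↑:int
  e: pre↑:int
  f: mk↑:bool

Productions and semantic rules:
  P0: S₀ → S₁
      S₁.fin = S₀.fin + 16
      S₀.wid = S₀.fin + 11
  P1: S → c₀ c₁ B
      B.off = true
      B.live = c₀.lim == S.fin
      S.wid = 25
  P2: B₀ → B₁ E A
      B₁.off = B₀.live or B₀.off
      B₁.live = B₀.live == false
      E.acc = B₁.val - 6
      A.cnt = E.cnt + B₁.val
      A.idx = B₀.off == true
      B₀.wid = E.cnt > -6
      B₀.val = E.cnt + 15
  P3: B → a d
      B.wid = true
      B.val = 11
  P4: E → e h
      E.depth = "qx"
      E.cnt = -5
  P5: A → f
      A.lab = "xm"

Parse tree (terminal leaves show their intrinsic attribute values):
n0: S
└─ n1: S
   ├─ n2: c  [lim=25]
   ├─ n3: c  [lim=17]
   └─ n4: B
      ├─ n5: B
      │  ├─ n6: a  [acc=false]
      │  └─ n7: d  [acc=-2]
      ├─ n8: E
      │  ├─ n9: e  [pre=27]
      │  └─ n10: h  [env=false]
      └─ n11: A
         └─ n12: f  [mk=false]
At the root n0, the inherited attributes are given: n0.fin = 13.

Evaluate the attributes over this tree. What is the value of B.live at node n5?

true

1. n0.fin = 13  [given at root]
2. n1.fin = 29  [S₀.fin + 16]
3. n2.lim = 25  [terminal]
4. n3.lim = 17  [terminal]
5. n4.off = true  [true]
6. n4.live = false  [c₀.lim == S.fin]
7. n5.off = true  [B₀.live or B₀.off]
8. n5.live = true  [B₀.live == false]
9. n6.acc = false  [terminal]
10. n7.acc = -2  [terminal]
11. n5.wid = true  [true]
12. n5.val = 11  [11]
13. n8.acc = 5  [B₁.val - 6]
14. n9.pre = 27  [terminal]
15. n10.env = false  [terminal]
16. n8.depth = "qx"  ["qx"]
17. n8.cnt = -5  [-5]
18. n11.cnt = 6  [E.cnt + B₁.val]
19. n11.idx = true  [B₀.off == true]
20. n12.mk = false  [terminal]
21. n11.lab = "xm"  ["xm"]
22. n4.wid = true  [E.cnt > -6]
23. n4.val = 10  [E.cnt + 15]
24. n1.wid = 25  [25]
25. n0.wid = 24  [S₀.fin + 11]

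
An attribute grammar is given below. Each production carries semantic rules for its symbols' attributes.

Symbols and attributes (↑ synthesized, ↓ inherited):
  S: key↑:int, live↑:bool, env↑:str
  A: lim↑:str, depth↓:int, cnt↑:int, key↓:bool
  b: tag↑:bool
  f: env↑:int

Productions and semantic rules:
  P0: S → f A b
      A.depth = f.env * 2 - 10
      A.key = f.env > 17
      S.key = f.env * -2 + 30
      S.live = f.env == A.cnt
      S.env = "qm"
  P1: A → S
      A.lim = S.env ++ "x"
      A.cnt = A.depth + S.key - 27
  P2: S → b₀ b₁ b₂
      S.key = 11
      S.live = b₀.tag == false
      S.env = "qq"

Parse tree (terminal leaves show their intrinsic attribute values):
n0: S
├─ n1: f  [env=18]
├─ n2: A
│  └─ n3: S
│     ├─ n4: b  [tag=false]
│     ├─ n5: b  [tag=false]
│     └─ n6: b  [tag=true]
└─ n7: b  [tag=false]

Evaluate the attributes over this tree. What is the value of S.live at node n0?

false

1. n1.env = 18  [terminal]
2. n2.depth = 26  [f.env * 2 - 10]
3. n2.key = true  [f.env > 17]
4. n4.tag = false  [terminal]
5. n5.tag = false  [terminal]
6. n6.tag = true  [terminal]
7. n3.key = 11  [11]
8. n3.live = true  [b₀.tag == false]
9. n3.env = "qq"  ["qq"]
10. n2.lim = "qqx"  [S.env ++ "x"]
11. n2.cnt = 10  [A.depth + S.key - 27]
12. n7.tag = false  [terminal]
13. n0.key = -6  [f.env * -2 + 30]
14. n0.live = false  [f.env == A.cnt]
15. n0.env = "qm"  ["qm"]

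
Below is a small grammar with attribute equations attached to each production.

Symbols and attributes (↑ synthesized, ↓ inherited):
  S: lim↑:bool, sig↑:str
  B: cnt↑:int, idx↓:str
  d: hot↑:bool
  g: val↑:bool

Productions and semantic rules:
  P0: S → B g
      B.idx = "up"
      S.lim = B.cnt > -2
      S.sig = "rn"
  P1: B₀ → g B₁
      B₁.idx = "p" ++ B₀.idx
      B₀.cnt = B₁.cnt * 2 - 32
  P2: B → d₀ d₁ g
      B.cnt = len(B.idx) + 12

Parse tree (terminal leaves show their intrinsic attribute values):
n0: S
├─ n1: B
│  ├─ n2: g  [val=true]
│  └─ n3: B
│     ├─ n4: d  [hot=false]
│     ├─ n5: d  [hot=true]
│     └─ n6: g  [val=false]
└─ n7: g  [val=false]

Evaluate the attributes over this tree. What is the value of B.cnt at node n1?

-2

1. n1.idx = "up"  ["up"]
2. n2.val = true  [terminal]
3. n3.idx = "pup"  ["p" ++ B₀.idx]
4. n4.hot = false  [terminal]
5. n5.hot = true  [terminal]
6. n6.val = false  [terminal]
7. n3.cnt = 15  [len(B.idx) + 12]
8. n1.cnt = -2  [B₁.cnt * 2 - 32]
9. n7.val = false  [terminal]
10. n0.lim = false  [B.cnt > -2]
11. n0.sig = "rn"  ["rn"]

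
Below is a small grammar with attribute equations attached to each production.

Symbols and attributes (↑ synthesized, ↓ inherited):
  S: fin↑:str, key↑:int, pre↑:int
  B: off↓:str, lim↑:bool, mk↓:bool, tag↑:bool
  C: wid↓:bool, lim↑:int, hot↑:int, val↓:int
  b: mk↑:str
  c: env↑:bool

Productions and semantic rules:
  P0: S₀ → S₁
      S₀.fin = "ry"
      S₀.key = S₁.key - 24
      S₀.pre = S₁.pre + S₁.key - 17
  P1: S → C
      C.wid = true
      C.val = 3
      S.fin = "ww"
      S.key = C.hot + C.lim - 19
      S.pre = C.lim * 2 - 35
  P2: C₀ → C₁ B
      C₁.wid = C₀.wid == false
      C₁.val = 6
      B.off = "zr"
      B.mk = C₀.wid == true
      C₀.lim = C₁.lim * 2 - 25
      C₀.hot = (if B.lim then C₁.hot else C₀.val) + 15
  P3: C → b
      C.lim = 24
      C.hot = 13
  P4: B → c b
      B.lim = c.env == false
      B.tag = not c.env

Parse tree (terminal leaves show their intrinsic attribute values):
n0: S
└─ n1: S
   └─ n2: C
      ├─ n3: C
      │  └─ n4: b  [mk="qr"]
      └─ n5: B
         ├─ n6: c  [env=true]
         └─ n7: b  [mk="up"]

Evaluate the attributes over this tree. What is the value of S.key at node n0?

1. n2.wid = true  [true]
2. n2.val = 3  [3]
3. n3.wid = false  [C₀.wid == false]
4. n3.val = 6  [6]
5. n4.mk = "qr"  [terminal]
6. n3.lim = 24  [24]
7. n3.hot = 13  [13]
8. n5.off = "zr"  ["zr"]
9. n5.mk = true  [C₀.wid == true]
10. n6.env = true  [terminal]
11. n7.mk = "up"  [terminal]
12. n5.lim = false  [c.env == false]
13. n5.tag = false  [not c.env]
14. n2.lim = 23  [C₁.lim * 2 - 25]
15. n2.hot = 18  [(if B.lim then C₁.hot else C₀.val) + 15]
16. n1.fin = "ww"  ["ww"]
17. n1.key = 22  [C.hot + C.lim - 19]
18. n1.pre = 11  [C.lim * 2 - 35]
19. n0.fin = "ry"  ["ry"]
20. n0.key = -2  [S₁.key - 24]
21. n0.pre = 16  [S₁.pre + S₁.key - 17]

-2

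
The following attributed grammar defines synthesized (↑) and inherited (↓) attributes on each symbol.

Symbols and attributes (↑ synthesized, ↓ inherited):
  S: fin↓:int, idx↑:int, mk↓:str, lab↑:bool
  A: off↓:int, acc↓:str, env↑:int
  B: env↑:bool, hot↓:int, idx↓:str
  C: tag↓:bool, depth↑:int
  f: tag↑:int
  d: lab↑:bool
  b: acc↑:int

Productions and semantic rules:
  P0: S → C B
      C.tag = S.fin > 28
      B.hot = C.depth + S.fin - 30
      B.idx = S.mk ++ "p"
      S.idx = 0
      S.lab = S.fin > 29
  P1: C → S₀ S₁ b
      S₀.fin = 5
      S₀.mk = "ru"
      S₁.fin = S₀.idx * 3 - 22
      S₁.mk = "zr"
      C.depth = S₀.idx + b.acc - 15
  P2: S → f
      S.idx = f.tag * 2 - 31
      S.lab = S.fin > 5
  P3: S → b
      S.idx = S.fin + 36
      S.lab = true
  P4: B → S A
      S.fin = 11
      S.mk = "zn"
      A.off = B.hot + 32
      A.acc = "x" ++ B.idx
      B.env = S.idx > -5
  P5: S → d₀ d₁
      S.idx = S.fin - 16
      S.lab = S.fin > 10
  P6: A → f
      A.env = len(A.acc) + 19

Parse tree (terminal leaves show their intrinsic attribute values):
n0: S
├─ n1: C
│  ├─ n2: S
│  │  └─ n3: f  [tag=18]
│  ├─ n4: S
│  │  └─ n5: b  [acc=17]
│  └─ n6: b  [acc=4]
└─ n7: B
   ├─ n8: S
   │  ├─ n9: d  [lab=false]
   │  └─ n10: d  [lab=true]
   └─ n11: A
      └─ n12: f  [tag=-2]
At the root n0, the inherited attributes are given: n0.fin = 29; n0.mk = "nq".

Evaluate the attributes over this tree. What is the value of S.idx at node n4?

29

1. n0.fin = 29  [given at root]
2. n0.mk = "nq"  [given at root]
3. n1.tag = true  [S.fin > 28]
4. n2.fin = 5  [5]
5. n2.mk = "ru"  ["ru"]
6. n3.tag = 18  [terminal]
7. n2.idx = 5  [f.tag * 2 - 31]
8. n2.lab = false  [S.fin > 5]
9. n4.fin = -7  [S₀.idx * 3 - 22]
10. n4.mk = "zr"  ["zr"]
11. n5.acc = 17  [terminal]
12. n4.idx = 29  [S.fin + 36]
13. n4.lab = true  [true]
14. n6.acc = 4  [terminal]
15. n1.depth = -6  [S₀.idx + b.acc - 15]
16. n7.hot = -7  [C.depth + S.fin - 30]
17. n7.idx = "nqp"  [S.mk ++ "p"]
18. n8.fin = 11  [11]
19. n8.mk = "zn"  ["zn"]
20. n9.lab = false  [terminal]
21. n10.lab = true  [terminal]
22. n8.idx = -5  [S.fin - 16]
23. n8.lab = true  [S.fin > 10]
24. n11.off = 25  [B.hot + 32]
25. n11.acc = "xnqp"  ["x" ++ B.idx]
26. n12.tag = -2  [terminal]
27. n11.env = 23  [len(A.acc) + 19]
28. n7.env = false  [S.idx > -5]
29. n0.idx = 0  [0]
30. n0.lab = false  [S.fin > 29]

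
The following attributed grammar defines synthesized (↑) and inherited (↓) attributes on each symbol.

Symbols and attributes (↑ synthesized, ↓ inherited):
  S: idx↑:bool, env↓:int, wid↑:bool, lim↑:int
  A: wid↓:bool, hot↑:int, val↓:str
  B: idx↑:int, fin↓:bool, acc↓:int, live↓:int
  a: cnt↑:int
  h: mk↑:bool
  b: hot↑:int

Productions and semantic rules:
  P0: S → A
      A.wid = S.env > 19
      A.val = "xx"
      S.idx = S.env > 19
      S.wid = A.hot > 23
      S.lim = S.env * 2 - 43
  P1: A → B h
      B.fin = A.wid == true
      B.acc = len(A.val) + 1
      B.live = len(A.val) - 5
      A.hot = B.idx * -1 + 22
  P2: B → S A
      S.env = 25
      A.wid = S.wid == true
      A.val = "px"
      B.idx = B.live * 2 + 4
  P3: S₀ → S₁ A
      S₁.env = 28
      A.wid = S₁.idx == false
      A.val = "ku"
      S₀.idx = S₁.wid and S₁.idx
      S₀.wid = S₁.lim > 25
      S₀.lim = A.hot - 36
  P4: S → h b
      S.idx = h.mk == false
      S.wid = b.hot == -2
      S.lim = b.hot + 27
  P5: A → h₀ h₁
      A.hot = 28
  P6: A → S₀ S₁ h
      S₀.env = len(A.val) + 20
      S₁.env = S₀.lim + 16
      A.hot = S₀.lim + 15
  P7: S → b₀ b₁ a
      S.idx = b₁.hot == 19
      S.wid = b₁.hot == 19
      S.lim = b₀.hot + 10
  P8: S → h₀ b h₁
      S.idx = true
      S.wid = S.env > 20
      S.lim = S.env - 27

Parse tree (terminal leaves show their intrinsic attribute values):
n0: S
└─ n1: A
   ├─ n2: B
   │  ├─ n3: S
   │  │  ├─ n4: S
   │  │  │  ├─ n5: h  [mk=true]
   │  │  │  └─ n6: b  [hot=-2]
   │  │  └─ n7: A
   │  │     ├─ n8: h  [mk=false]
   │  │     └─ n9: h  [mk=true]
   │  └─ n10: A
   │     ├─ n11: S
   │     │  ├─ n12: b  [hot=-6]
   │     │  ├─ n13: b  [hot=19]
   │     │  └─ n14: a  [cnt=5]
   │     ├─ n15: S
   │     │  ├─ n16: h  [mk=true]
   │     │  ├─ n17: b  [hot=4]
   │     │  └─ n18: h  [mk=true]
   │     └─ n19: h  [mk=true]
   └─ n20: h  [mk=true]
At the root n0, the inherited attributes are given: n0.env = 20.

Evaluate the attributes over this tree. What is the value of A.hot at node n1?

1. n0.env = 20  [given at root]
2. n1.wid = true  [S.env > 19]
3. n1.val = "xx"  ["xx"]
4. n2.fin = true  [A.wid == true]
5. n2.acc = 3  [len(A.val) + 1]
6. n2.live = -3  [len(A.val) - 5]
7. n3.env = 25  [25]
8. n4.env = 28  [28]
9. n5.mk = true  [terminal]
10. n6.hot = -2  [terminal]
11. n4.idx = false  [h.mk == false]
12. n4.wid = true  [b.hot == -2]
13. n4.lim = 25  [b.hot + 27]
14. n7.wid = true  [S₁.idx == false]
15. n7.val = "ku"  ["ku"]
16. n8.mk = false  [terminal]
17. n9.mk = true  [terminal]
18. n7.hot = 28  [28]
19. n3.idx = false  [S₁.wid and S₁.idx]
20. n3.wid = false  [S₁.lim > 25]
21. n3.lim = -8  [A.hot - 36]
22. n10.wid = false  [S.wid == true]
23. n10.val = "px"  ["px"]
24. n11.env = 22  [len(A.val) + 20]
25. n12.hot = -6  [terminal]
26. n13.hot = 19  [terminal]
27. n14.cnt = 5  [terminal]
28. n11.idx = true  [b₁.hot == 19]
29. n11.wid = true  [b₁.hot == 19]
30. n11.lim = 4  [b₀.hot + 10]
31. n15.env = 20  [S₀.lim + 16]
32. n16.mk = true  [terminal]
33. n17.hot = 4  [terminal]
34. n18.mk = true  [terminal]
35. n15.idx = true  [true]
36. n15.wid = false  [S.env > 20]
37. n15.lim = -7  [S.env - 27]
38. n19.mk = true  [terminal]
39. n10.hot = 19  [S₀.lim + 15]
40. n2.idx = -2  [B.live * 2 + 4]
41. n20.mk = true  [terminal]
42. n1.hot = 24  [B.idx * -1 + 22]
43. n0.idx = true  [S.env > 19]
44. n0.wid = true  [A.hot > 23]
45. n0.lim = -3  [S.env * 2 - 43]

24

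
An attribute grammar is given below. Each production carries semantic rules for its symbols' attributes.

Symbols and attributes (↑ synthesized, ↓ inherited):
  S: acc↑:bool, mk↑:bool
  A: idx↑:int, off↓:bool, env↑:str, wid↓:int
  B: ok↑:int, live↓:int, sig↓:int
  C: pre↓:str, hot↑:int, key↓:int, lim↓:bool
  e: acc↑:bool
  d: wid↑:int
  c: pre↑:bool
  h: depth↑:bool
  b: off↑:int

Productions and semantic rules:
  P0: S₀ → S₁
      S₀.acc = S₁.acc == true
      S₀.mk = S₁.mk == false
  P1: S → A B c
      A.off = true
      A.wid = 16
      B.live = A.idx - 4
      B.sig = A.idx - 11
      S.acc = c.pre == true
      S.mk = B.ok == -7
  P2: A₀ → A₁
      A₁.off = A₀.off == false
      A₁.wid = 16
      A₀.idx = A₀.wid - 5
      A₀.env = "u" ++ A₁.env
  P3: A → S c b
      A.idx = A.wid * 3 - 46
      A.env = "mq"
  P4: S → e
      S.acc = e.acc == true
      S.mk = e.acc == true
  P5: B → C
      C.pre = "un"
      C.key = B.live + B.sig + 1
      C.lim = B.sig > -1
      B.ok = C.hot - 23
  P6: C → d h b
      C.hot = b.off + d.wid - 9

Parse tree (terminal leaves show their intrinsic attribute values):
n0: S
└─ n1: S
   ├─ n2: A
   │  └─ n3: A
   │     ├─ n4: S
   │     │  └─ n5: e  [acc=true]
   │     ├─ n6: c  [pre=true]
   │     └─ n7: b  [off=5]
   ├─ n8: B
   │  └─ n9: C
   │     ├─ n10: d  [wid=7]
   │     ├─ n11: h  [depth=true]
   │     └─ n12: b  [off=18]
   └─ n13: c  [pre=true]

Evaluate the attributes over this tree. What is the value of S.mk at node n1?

true

1. n2.off = true  [true]
2. n2.wid = 16  [16]
3. n3.off = false  [A₀.off == false]
4. n3.wid = 16  [16]
5. n5.acc = true  [terminal]
6. n4.acc = true  [e.acc == true]
7. n4.mk = true  [e.acc == true]
8. n6.pre = true  [terminal]
9. n7.off = 5  [terminal]
10. n3.idx = 2  [A.wid * 3 - 46]
11. n3.env = "mq"  ["mq"]
12. n2.idx = 11  [A₀.wid - 5]
13. n2.env = "umq"  ["u" ++ A₁.env]
14. n8.live = 7  [A.idx - 4]
15. n8.sig = 0  [A.idx - 11]
16. n9.pre = "un"  ["un"]
17. n9.key = 8  [B.live + B.sig + 1]
18. n9.lim = true  [B.sig > -1]
19. n10.wid = 7  [terminal]
20. n11.depth = true  [terminal]
21. n12.off = 18  [terminal]
22. n9.hot = 16  [b.off + d.wid - 9]
23. n8.ok = -7  [C.hot - 23]
24. n13.pre = true  [terminal]
25. n1.acc = true  [c.pre == true]
26. n1.mk = true  [B.ok == -7]
27. n0.acc = true  [S₁.acc == true]
28. n0.mk = false  [S₁.mk == false]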